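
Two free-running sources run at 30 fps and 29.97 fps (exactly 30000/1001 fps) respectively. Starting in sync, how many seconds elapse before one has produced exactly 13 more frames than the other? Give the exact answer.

The gap grows by |30000/1001 − 30| = 30/1001 frames per second.
Time for a 13-frame gap: 13 ÷ (30/1001) = 13013/30 s.

13013/30 seconds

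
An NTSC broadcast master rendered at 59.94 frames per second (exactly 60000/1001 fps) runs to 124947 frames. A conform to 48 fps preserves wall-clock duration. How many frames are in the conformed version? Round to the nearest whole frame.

Frames at target rate = 124947 × (48) / (60000/1001) = 125071947/1250 ≈ 100057.558.
Nearest whole frame: 100058.

100058 frames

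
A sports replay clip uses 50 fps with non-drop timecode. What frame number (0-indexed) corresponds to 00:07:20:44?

22044

Total seconds to the label: (0 × 3600 + 7 × 60 + 20) = 440.
Frame index = 440 × 50 + 44 = 22044.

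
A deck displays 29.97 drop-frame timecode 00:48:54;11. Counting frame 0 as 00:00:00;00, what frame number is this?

As if non-drop at 30 labels/s: (0 × 3600 + 48 × 60 + 54) × 30 + 11 = 88031.
Minute boundaries passed: 48; those not divisible by 10: 48 − 4 = 44; dropped labels = 2 × 44 = 88.
Actual frame index = 88031 − 88 = 87943.

87943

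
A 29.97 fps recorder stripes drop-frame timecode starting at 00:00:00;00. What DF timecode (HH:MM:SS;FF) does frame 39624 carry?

Each 10-minute DF block holds 10 × 60 × 30 − 9 × 2 = 17982 frames. 39624 ÷ 17982 → 2 full blocks, remainder 3660.
Within the partial block the first minute is 1800 frames and each further minute 1798, so 2 further minute boundaries passed. Total skipped labels = 18 × 2 + 2 × 2 = 40.
Non-drop label index = 39624 + 40 = 39664; at 30 labels/s that is 00:22:02:04, i.e. DF 00:22:02;04.

00:22:02;04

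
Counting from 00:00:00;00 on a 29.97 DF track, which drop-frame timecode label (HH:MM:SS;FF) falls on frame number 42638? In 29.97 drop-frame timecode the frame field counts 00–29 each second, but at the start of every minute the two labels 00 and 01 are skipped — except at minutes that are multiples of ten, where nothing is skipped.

Ten DF minutes hold 17982 frames, so frame 42638 lies in block 2 (frames 35964–53945) with 6674 frames into that block.
The block's first minute is 1800 frames and the rest 1798 each; 6674 frames reaches minute 3, so 2 × 18 + 3 × 2 = 42 labels have been skipped so far.
Adding those back, label number 42638 + 42 = 42680 at 30 labels/s is 1422 s + 20 f = 0 h 23 min 42 s frame 20, i.e. 00:23:42;20.

00:23:42;20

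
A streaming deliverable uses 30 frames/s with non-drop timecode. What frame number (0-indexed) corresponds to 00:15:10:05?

27305

Total seconds to the label: (0 × 3600 + 15 × 60 + 10) = 910.
Frame index = 910 × 30 + 5 = 27305.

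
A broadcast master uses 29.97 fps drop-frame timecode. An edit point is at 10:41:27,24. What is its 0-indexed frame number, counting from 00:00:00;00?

Complete 10-minute blocks: 64, each 17982 frames → 1150848.
Remaining 1 whole minute in the current block: 1800 + 0 × 1798 = 1800 frames.
Within the current minute: 27 × 30 + 24 − 2 = 832 (labels ;00/;01 skipped at this minute). Total = 1150848 + 1800 + 832 = 1153480.

1153480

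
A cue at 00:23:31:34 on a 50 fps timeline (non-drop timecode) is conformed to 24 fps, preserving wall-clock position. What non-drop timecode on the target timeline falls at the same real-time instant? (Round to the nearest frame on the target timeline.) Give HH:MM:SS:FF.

00:23:31:16

Source frame index: (0×3600 + 23×60 + 31) × 50 + 34 = 70584.
Real time: 70584 / (50) = 35292/25 s.
Target frame: (35292/25) × (24) = 847008/25 ≈ 33880.320 → 33880.
At 24 labels/s: frame 33880 → 00:23:31:16.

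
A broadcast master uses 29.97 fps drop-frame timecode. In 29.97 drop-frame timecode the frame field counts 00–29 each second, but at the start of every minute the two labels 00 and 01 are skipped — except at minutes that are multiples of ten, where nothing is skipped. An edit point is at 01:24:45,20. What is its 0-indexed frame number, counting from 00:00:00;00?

152418

As if non-drop at 30 labels/s: (1 × 3600 + 24 × 60 + 45) × 30 + 20 = 152570.
Minute boundaries passed: 84; those not divisible by 10: 84 − 8 = 76; dropped labels = 2 × 76 = 152.
Actual frame index = 152570 − 152 = 152418.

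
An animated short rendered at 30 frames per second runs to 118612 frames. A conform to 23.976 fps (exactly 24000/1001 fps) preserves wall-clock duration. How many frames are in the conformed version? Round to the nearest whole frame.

Frames at target rate = 118612 × (24000/1001) / (30) = 7299200/77 ≈ 94794.805.
Nearest whole frame: 94795.

94795 frames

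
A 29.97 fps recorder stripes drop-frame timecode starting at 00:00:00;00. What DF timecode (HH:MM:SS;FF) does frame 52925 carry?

00:29:25;29

Each 10-minute DF block holds 10 × 60 × 30 − 9 × 2 = 17982 frames. 52925 ÷ 17982 → 2 full blocks, remainder 16961.
Within the partial block the first minute is 1800 frames and each further minute 1798, so 9 further minute boundaries passed. Total skipped labels = 18 × 2 + 2 × 9 = 54.
Non-drop label index = 52925 + 54 = 52979; at 30 labels/s that is 00:29:25:29, i.e. DF 00:29:25;29.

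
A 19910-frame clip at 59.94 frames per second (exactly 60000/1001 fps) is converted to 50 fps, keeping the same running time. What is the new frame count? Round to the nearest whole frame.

Frames at target rate = 19910 × (50) / (60000/1001) = 1992991/120 ≈ 16608.258.
Nearest whole frame: 16608.

16608 frames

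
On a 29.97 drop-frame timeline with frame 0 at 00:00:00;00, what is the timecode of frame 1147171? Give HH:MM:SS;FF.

Ten DF minutes hold 17982 frames, so frame 1147171 lies in block 63 (frames 1132866–1150847) with 14305 frames into that block.
The block's first minute is 1800 frames and the rest 1798 each; 14305 frames reaches minute 7, so 63 × 18 + 7 × 2 = 1148 labels have been skipped so far.
Adding those back, label number 1147171 + 1148 = 1148319 at 30 labels/s is 38277 s + 9 f = 10 h 37 min 57 s frame 9, i.e. 10:37:57;09.

10:37:57;09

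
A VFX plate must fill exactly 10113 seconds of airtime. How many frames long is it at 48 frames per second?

485424 frames

Frames = 10113 × 48 = 485424.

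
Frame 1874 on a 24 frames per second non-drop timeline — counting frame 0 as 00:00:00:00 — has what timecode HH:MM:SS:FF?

00:01:18:02

1874 ÷ 24 = 78 full seconds, remainder 2 frames.
78 s = 0 h 1 min 18 s.
Timecode: 00:01:18:02.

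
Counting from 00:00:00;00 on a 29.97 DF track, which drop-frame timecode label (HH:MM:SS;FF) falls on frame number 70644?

Ten DF minutes hold 17982 frames, so frame 70644 lies in block 3 (frames 53946–71927) with 16698 frames into that block.
The block's first minute is 1800 frames and the rest 1798 each; 16698 frames reaches minute 9, so 3 × 18 + 9 × 2 = 72 labels have been skipped so far.
Adding those back, label number 70644 + 72 = 70716 at 30 labels/s is 2357 s + 6 f = 0 h 39 min 17 s frame 6, i.e. 00:39:17;06.

00:39:17;06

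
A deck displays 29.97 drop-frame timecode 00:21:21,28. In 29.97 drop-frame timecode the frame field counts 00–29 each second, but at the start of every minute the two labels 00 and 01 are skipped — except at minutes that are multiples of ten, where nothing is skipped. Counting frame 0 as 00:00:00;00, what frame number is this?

38420

As if non-drop at 30 labels/s: (0 × 3600 + 21 × 60 + 21) × 30 + 28 = 38458.
Minute boundaries passed: 21; those not divisible by 10: 21 − 2 = 19; dropped labels = 2 × 19 = 38.
Actual frame index = 38458 − 38 = 38420.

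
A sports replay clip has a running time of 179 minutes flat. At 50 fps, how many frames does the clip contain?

537000 frames

179 min = 10740 s.
Frames = 10740 × 50 = 537000.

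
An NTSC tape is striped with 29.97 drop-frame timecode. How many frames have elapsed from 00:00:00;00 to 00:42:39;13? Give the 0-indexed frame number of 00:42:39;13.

76707

As if non-drop at 30 labels/s: (0 × 3600 + 42 × 60 + 39) × 30 + 13 = 76783.
Minute boundaries passed: 42; those not divisible by 10: 42 − 4 = 38; dropped labels = 2 × 38 = 76.
Actual frame index = 76783 − 76 = 76707.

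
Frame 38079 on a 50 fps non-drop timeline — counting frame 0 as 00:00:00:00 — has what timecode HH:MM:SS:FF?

38079 ÷ 50 = 761 full seconds, remainder 29 frames.
761 s = 0 h 12 min 41 s.
Timecode: 00:12:41:29.

00:12:41:29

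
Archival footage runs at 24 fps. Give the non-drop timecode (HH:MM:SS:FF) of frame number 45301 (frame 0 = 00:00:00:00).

45301 ÷ 24 = 1887 full seconds, remainder 13 frames.
1887 s = 0 h 31 min 27 s.
Timecode: 00:31:27:13.

00:31:27:13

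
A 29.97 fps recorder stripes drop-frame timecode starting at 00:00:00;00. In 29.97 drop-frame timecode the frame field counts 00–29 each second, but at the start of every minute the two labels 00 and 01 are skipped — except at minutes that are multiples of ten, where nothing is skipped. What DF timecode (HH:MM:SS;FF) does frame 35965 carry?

Ten DF minutes hold 17982 frames, so frame 35965 lies in block 2 (frames 35964–53945) with 1 frames into that block.
The block's first minute is 1800 frames and the rest 1798 each; 1 frames reaches minute 0, so 2 × 18 + 0 × 2 = 36 labels have been skipped so far.
Adding those back, label number 35965 + 36 = 36001 at 30 labels/s is 1200 s + 1 f = 0 h 20 min 0 s frame 1, i.e. 00:20:00;01.

00:20:00;01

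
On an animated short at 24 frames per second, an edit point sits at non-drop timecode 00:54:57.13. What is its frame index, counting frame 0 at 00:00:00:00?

frame 79141

Total seconds to the label: (0 × 3600 + 54 × 60 + 57) = 3297.
Frame index = 3297 × 24 + 13 = 79141.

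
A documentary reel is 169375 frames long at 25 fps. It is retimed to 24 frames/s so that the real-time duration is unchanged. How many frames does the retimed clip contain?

Target frames = source frames × (target rate / source rate) = 169375 × (24)/(25) = 169375 × 24/25 = 162600.

162600 frames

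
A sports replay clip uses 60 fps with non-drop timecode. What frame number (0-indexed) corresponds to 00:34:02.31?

frame 122551

Total seconds to the label: (0 × 3600 + 34 × 60 + 2) = 2042.
Frame index = 2042 × 60 + 31 = 122551.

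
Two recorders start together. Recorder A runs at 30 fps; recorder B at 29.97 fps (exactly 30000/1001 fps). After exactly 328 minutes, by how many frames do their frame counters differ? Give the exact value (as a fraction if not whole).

328 min = 19680 s.
A emits 30 × 19680 = 590400 frames; B emits 30000/1001 × 19680 = 590400000/1001.
Difference = 590400/1001 frames (≈ 589.8102); B is behind A.

590400/1001 frames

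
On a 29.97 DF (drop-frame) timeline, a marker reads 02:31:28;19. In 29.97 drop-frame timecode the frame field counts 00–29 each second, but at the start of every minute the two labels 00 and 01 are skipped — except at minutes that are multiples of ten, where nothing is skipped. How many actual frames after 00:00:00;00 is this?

As if non-drop at 30 labels/s: (2 × 3600 + 31 × 60 + 28) × 30 + 19 = 272659.
Minute boundaries passed: 151; those not divisible by 10: 151 − 15 = 136; dropped labels = 2 × 136 = 272.
Actual frame index = 272659 − 272 = 272387.

272387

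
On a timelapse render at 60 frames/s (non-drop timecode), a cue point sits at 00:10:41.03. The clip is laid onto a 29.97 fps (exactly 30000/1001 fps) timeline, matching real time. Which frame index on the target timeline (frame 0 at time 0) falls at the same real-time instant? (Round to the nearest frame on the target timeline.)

frame 19212

Source frame index: (0×3600 + 10×60 + 41) × 60 + 3 = 38463.
Real time: 38463 / (60) = 12821/20 s.
Target frame: (12821/20) × (30000/1001) = 19231500/1001 ≈ 19212.288 → 19212.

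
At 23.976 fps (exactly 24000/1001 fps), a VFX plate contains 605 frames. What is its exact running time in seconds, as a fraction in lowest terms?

Running time = 605 ÷ (24000/1001) = 605 × 1001/24000 = 121121/4800 s.

121121/4800 seconds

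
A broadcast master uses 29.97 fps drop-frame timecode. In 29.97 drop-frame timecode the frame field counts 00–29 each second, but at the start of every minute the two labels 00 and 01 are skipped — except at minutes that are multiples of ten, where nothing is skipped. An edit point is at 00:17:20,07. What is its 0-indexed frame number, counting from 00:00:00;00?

31175

Complete 10-minute blocks: 1, each 17982 frames → 17982.
Remaining 7 whole minutes in the current block: 1800 + 6 × 1798 = 12588 frames.
Within the current minute: 20 × 30 + 7 − 2 = 605 (labels ;00/;01 skipped at this minute). Total = 17982 + 12588 + 605 = 31175.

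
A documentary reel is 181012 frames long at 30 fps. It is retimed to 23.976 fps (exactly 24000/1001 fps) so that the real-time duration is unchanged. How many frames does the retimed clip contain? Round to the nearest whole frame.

144665 frames

Frames at target rate = 181012 × (24000/1001) / (30) = 11139200/77 ≈ 144664.935.
Nearest whole frame: 144665.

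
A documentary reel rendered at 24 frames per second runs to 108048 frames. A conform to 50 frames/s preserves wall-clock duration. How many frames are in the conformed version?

225100 frames

Target frames = source frames × (target rate / source rate) = 108048 × (50)/(24) = 108048 × 25/12 = 225100.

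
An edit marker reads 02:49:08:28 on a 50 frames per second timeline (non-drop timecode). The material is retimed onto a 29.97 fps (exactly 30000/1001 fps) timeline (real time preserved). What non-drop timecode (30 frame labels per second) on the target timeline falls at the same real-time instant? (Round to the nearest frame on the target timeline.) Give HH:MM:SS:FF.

02:48:58:13

Source frame index: (2×3600 + 49×60 + 8) × 50 + 28 = 507428.
Real time: 507428 / (50) = 253714/25 s.
Target frame: (253714/25) × (30000/1001) = 304456800/1001 ≈ 304152.647 → 304153.
At 30 labels/s: frame 304153 → 02:48:58:13.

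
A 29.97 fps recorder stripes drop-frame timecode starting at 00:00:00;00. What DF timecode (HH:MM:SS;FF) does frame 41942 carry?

00:23:19;14

Ten DF minutes hold 17982 frames, so frame 41942 lies in block 2 (frames 35964–53945) with 5978 frames into that block.
The block's first minute is 1800 frames and the rest 1798 each; 5978 frames reaches minute 3, so 2 × 18 + 3 × 2 = 42 labels have been skipped so far.
Adding those back, label number 41942 + 42 = 41984 at 30 labels/s is 1399 s + 14 f = 0 h 23 min 19 s frame 14, i.e. 00:23:19;14.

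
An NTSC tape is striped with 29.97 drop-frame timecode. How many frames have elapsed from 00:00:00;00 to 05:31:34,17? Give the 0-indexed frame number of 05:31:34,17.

596241

Complete 10-minute blocks: 33, each 17982 frames → 593406.
Remaining 1 whole minute in the current block: 1800 + 0 × 1798 = 1800 frames.
Within the current minute: 34 × 30 + 17 − 2 = 1035 (labels ;00/;01 skipped at this minute). Total = 593406 + 1800 + 1035 = 596241.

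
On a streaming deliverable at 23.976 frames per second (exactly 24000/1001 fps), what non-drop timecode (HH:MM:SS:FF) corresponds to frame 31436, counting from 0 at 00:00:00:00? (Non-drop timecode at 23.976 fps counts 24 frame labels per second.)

31436 ÷ 24 = 1309 full seconds, remainder 20 frames.
1309 s = 0 h 21 min 49 s.
Timecode: 00:21:49:20.

00:21:49:20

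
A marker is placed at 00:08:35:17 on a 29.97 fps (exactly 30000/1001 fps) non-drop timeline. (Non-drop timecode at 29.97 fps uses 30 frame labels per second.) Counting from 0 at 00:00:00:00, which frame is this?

Total seconds to the label: (0 × 3600 + 8 × 60 + 35) = 515.
Frame index = 515 × 30 + 17 = 15467.

15467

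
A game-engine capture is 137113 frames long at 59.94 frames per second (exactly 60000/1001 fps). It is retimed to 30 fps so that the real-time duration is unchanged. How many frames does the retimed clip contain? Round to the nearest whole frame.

Frames at target rate = 137113 × (30) / (60000/1001) = 137250113/2000 ≈ 68625.057.
Nearest whole frame: 68625.

68625 frames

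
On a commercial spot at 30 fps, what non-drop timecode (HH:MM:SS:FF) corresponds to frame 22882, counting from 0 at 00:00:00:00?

22882 ÷ 30 = 762 full seconds, remainder 22 frames.
762 s = 0 h 12 min 42 s.
Timecode: 00:12:42:22.

00:12:42:22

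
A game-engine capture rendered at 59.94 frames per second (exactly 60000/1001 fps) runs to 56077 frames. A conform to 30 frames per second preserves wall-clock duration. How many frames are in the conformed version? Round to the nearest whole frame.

28067 frames

Frames at target rate = 56077 × (30) / (60000/1001) = 56133077/2000 ≈ 28066.538.
Nearest whole frame: 28067.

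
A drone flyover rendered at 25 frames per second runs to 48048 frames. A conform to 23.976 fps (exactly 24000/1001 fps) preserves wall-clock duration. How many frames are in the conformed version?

Target frames = source frames × (target rate / source rate) = 48048 × (24000/1001)/(25) = 48048 × 960/1001 = 46080.

46080 frames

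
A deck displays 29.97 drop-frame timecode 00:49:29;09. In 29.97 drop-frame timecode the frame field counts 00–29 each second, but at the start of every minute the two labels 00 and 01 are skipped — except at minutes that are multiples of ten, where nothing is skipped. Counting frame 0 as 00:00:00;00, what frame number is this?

Complete 10-minute blocks: 4, each 17982 frames → 71928.
Remaining 9 whole minutes in the current block: 1800 + 8 × 1798 = 16184 frames.
Within the current minute: 29 × 30 + 9 − 2 = 877 (labels ;00/;01 skipped at this minute). Total = 71928 + 16184 + 877 = 88989.

88989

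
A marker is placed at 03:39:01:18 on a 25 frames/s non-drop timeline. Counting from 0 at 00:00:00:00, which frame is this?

328543

Total seconds to the label: (3 × 3600 + 39 × 60 + 1) = 13141.
Frame index = 13141 × 25 + 18 = 328543.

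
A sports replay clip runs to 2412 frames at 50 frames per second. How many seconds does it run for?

48.24 seconds

Running time = 2412 / (50) = 48.24 s.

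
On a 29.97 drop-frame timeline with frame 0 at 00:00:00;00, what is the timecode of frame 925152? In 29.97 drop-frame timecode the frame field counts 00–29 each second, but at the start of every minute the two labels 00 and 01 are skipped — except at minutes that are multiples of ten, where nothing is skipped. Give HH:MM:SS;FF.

08:34:29;08

Ten DF minutes hold 17982 frames, so frame 925152 lies in block 51 (frames 917082–935063) with 8070 frames into that block.
The block's first minute is 1800 frames and the rest 1798 each; 8070 frames reaches minute 4, so 51 × 18 + 4 × 2 = 926 labels have been skipped so far.
Adding those back, label number 925152 + 926 = 926078 at 30 labels/s is 30869 s + 8 f = 8 h 34 min 29 s frame 8, i.e. 08:34:29;08.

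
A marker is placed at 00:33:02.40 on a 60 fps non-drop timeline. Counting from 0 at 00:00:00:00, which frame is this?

118960

Total seconds to the label: (0 × 3600 + 33 × 60 + 2) = 1982.
Frame index = 1982 × 60 + 40 = 118960.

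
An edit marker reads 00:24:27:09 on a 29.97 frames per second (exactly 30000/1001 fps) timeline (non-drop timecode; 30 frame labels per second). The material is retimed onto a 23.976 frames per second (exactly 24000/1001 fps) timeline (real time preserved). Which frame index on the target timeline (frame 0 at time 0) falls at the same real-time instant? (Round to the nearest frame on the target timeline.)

frame 35215

Source frame index: (0×3600 + 24×60 + 27) × 30 + 9 = 44019.
Real time: 44019 / (30000/1001) = 14687673/10000 s.
Target frame: (14687673/10000) × (24000/1001) = 176076/5 ≈ 35215.200 → 35215.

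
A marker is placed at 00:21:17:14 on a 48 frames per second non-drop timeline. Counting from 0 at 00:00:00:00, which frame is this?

Total seconds to the label: (0 × 3600 + 21 × 60 + 17) = 1277.
Frame index = 1277 × 48 + 14 = 61310.

frame 61310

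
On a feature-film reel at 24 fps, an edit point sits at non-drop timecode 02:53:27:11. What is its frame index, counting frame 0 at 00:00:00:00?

249779

Total seconds to the label: (2 × 3600 + 53 × 60 + 27) = 10407.
Frame index = 10407 × 24 + 11 = 249779.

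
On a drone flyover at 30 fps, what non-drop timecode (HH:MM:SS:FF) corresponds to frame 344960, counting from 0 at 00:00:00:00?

344960 ÷ 30 = 11498 full seconds, remainder 20 frames.
11498 s = 3 h 11 min 38 s.
Timecode: 03:11:38:20.

03:11:38:20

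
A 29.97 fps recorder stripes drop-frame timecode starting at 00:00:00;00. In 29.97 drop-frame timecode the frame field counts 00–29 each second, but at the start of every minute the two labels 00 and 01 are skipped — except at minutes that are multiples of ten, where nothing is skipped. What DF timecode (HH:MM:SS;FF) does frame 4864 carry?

Each 10-minute DF block holds 10 × 60 × 30 − 9 × 2 = 17982 frames. 4864 ÷ 17982 → 0 full blocks, remainder 4864.
Within the partial block the first minute is 1800 frames and each further minute 1798, so 2 further minute boundaries passed. Total skipped labels = 18 × 0 + 2 × 2 = 4.
Non-drop label index = 4864 + 4 = 4868; at 30 labels/s that is 00:02:42:08, i.e. DF 00:02:42;08.

00:02:42;08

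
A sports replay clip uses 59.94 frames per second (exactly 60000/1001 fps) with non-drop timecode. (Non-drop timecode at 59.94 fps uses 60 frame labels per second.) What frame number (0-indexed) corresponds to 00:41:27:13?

frame 149233

Total seconds to the label: (0 × 3600 + 41 × 60 + 27) = 2487.
Frame index = 2487 × 60 + 13 = 149233.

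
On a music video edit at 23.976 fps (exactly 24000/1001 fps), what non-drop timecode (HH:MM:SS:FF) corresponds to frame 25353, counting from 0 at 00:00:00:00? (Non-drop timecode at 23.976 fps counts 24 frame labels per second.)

25353 ÷ 24 = 1056 full seconds, remainder 9 frames.
1056 s = 0 h 17 min 36 s.
Timecode: 00:17:36:09.

00:17:36:09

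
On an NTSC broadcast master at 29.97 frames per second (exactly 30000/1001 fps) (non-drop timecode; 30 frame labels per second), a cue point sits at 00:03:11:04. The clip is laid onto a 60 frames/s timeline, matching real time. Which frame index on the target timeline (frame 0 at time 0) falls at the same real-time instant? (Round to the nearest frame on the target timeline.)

frame 11479

Source frame index: (0×3600 + 3×60 + 11) × 30 + 4 = 5734.
Real time: 5734 / (30000/1001) = 2869867/15000 s.
Target frame: (2869867/15000) × (60) = 2869867/250 ≈ 11479.468 → 11479.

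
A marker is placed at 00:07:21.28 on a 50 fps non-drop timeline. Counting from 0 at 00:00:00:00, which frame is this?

frame 22078

Total seconds to the label: (0 × 3600 + 7 × 60 + 21) = 441.
Frame index = 441 × 50 + 28 = 22078.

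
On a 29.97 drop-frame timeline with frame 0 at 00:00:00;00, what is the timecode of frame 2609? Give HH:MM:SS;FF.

00:01:27;01

Each 10-minute DF block holds 10 × 60 × 30 − 9 × 2 = 17982 frames. 2609 ÷ 17982 → 0 full blocks, remainder 2609.
Within the partial block the first minute is 1800 frames and each further minute 1798, so 1 further minute boundary passed. Total skipped labels = 18 × 0 + 2 × 1 = 2.
Non-drop label index = 2609 + 2 = 2611; at 30 labels/s that is 00:01:27:01, i.e. DF 00:01:27;01.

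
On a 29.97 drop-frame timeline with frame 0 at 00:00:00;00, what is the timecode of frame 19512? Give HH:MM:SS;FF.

00:10:51;00

Ten DF minutes hold 17982 frames, so frame 19512 lies in block 1 (frames 17982–35963) with 1530 frames into that block.
The block's first minute is 1800 frames and the rest 1798 each; 1530 frames reaches minute 0, so 1 × 18 + 0 × 2 = 18 labels have been skipped so far.
Adding those back, label number 19512 + 18 = 19530 at 30 labels/s is 651 s + 0 f = 0 h 10 min 51 s frame 0, i.e. 00:10:51;00.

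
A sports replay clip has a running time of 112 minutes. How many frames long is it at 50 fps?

336000 frames

112 min = 6720 s.
Frames = 6720 × 50 = 336000.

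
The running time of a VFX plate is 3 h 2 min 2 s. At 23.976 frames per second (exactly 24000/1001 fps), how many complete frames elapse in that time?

3 h 2 min 2 s = 10922 s.
Frames = 10922 × 24000/1001 = 262128000/1001 ≈ 261866.1339.
Complete frames: 261866.

261866 frames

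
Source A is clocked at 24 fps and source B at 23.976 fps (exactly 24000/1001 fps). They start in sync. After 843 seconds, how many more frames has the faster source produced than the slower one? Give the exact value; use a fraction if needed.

A emits 24 × 843 = 20232 frames; B emits 24000/1001 × 843 = 20232000/1001.
Difference = 20232/1001 frames (≈ 20.2118); B is behind A.

20232/1001 frames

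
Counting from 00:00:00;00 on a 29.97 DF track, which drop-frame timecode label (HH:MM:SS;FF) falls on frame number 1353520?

Each 10-minute DF block holds 10 × 60 × 30 − 9 × 2 = 17982 frames. 1353520 ÷ 17982 → 75 full blocks, remainder 4870.
Within the partial block the first minute is 1800 frames and each further minute 1798, so 2 further minute boundaries passed. Total skipped labels = 18 × 75 + 2 × 2 = 1354.
Non-drop label index = 1353520 + 1354 = 1354874; at 30 labels/s that is 12:32:42:14, i.e. DF 12:32:42;14.

12:32:42;14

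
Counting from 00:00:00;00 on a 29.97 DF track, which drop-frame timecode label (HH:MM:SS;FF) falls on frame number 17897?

Ten DF minutes hold 17982 frames, so frame 17897 lies in block 0 (frames 0–17981) with 17897 frames into that block.
The block's first minute is 1800 frames and the rest 1798 each; 17897 frames reaches minute 9, so 0 × 18 + 9 × 2 = 18 labels have been skipped so far.
Adding those back, label number 17897 + 18 = 17915 at 30 labels/s is 597 s + 5 f = 0 h 9 min 57 s frame 5, i.e. 00:09:57;05.

00:09:57;05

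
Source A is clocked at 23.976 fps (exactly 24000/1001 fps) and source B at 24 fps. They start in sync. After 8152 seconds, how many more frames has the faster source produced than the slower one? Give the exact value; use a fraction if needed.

A emits 24000/1001 × 8152 = 195648000/1001 frames; B emits 24 × 8152 = 195648.
Difference = 195648/1001 frames (≈ 195.4525); B is ahead of A.

195648/1001 frames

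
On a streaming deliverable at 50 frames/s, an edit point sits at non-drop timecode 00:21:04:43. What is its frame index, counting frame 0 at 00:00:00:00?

frame 63243

Total seconds to the label: (0 × 3600 + 21 × 60 + 4) = 1264.
Frame index = 1264 × 50 + 43 = 63243.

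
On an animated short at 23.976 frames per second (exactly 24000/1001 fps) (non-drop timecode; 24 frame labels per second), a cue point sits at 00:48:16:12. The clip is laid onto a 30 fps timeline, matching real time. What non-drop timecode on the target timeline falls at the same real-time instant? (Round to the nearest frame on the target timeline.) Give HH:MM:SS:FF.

00:48:19:12

Source frame index: (0×3600 + 48×60 + 16) × 24 + 12 = 69516.
Real time: 69516 / (24000/1001) = 5798793/2000 s.
Target frame: (5798793/2000) × (30) = 17396379/200 ≈ 86981.895 → 86982.
At 30 labels/s: frame 86982 → 00:48:19:12.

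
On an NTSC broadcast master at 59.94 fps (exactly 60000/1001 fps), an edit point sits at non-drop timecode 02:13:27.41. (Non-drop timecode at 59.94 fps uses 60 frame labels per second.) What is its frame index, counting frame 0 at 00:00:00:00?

Total seconds to the label: (2 × 3600 + 13 × 60 + 27) = 8007.
Frame index = 8007 × 60 + 41 = 480461.

frame 480461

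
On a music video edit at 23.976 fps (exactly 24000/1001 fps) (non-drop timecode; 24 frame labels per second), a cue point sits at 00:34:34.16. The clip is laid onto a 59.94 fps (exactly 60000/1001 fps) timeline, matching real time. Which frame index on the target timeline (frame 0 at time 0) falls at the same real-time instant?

Source frame index: (0×3600 + 34×60 + 34) × 24 + 16 = 49792.
Real time: 49792 / (24000/1001) = 778778/375 s.
Target frame: (778778/375) × (60000/1001) = 124480.

frame 124480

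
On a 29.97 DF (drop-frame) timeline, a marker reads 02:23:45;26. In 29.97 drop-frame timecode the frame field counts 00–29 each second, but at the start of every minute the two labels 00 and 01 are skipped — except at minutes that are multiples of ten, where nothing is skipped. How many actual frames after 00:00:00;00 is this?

Complete 10-minute blocks: 14, each 17982 frames → 251748.
Remaining 3 whole minutes in the current block: 1800 + 2 × 1798 = 5396 frames.
Within the current minute: 45 × 30 + 26 − 2 = 1374 (labels ;00/;01 skipped at this minute). Total = 251748 + 5396 + 1374 = 258518.

258518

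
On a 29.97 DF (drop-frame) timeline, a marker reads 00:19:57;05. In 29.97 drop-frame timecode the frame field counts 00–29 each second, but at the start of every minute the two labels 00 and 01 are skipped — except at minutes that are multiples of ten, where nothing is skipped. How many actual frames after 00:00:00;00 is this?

35879

Complete 10-minute blocks: 1, each 17982 frames → 17982.
Remaining 9 whole minutes in the current block: 1800 + 8 × 1798 = 16184 frames.
Within the current minute: 57 × 30 + 5 − 2 = 1713 (labels ;00/;01 skipped at this minute). Total = 17982 + 16184 + 1713 = 35879.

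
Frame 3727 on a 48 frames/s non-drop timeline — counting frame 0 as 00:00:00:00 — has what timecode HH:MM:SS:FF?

3727 ÷ 48 = 77 full seconds, remainder 31 frames.
77 s = 0 h 1 min 17 s.
Timecode: 00:01:17:31.

00:01:17:31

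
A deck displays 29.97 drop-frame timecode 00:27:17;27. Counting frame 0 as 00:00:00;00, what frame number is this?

49087

As if non-drop at 30 labels/s: (0 × 3600 + 27 × 60 + 17) × 30 + 27 = 49137.
Minute boundaries passed: 27; those not divisible by 10: 27 − 2 = 25; dropped labels = 2 × 25 = 50.
Actual frame index = 49137 − 50 = 49087.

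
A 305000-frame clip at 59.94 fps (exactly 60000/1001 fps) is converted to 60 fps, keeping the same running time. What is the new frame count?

Target frames = source frames × (target rate / source rate) = 305000 × (60)/(60000/1001) = 305000 × 1001/1000 = 305305.

305305 frames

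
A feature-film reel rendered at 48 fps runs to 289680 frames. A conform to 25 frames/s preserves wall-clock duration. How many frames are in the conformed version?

150875 frames

Target frames = source frames × (target rate / source rate) = 289680 × (25)/(48) = 289680 × 25/48 = 150875.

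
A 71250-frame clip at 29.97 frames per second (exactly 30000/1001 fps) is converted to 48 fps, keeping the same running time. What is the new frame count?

Target frames = source frames × (target rate / source rate) = 71250 × (48)/(30000/1001) = 71250 × 1001/625 = 114114.

114114 frames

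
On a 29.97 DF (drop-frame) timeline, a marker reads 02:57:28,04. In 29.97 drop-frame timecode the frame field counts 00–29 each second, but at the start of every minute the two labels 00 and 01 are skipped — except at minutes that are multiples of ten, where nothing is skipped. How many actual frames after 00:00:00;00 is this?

319124

Complete 10-minute blocks: 17, each 17982 frames → 305694.
Remaining 7 whole minutes in the current block: 1800 + 6 × 1798 = 12588 frames.
Within the current minute: 28 × 30 + 4 − 2 = 842 (labels ;00/;01 skipped at this minute). Total = 305694 + 12588 + 842 = 319124.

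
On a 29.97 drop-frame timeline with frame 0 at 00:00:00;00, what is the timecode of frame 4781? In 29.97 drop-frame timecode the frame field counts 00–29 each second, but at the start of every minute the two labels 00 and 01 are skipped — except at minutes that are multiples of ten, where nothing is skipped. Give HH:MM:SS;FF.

Ten DF minutes hold 17982 frames, so frame 4781 lies in block 0 (frames 0–17981) with 4781 frames into that block.
The block's first minute is 1800 frames and the rest 1798 each; 4781 frames reaches minute 2, so 0 × 18 + 2 × 2 = 4 labels have been skipped so far.
Adding those back, label number 4781 + 4 = 4785 at 30 labels/s is 159 s + 15 f = 0 h 2 min 39 s frame 15, i.e. 00:02:39;15.

00:02:39;15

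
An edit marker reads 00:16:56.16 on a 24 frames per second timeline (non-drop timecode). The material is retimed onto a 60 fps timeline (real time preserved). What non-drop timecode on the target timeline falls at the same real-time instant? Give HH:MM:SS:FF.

00:16:56:40

Source frame index: (0×3600 + 16×60 + 56) × 24 + 16 = 24400.
Real time: 24400 / (24) = 3050/3 s.
Target frame: (3050/3) × (60) = 61000.
At 60 labels/s: frame 61000 → 00:16:56:40.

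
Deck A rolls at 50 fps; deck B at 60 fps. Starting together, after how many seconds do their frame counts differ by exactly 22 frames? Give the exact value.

The gap grows by |60 − 50| = 10 frames per second.
Time for a 22-frame gap: 22 ÷ (10) = 2.2 s.

2.2 seconds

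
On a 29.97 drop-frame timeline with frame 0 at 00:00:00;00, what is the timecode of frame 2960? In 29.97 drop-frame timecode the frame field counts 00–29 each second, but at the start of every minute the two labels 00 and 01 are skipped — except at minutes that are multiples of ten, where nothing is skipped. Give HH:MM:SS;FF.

00:01:38;22

Ten DF minutes hold 17982 frames, so frame 2960 lies in block 0 (frames 0–17981) with 2960 frames into that block.
The block's first minute is 1800 frames and the rest 1798 each; 2960 frames reaches minute 1, so 0 × 18 + 1 × 2 = 2 labels have been skipped so far.
Adding those back, label number 2960 + 2 = 2962 at 30 labels/s is 98 s + 22 f = 0 h 1 min 38 s frame 22, i.e. 00:01:38;22.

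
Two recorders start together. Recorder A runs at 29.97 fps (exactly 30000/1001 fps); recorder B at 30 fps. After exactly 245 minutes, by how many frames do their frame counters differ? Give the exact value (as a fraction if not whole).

63000/143 frames

245 min = 14700 s.
A emits 30000/1001 × 14700 = 63000000/143 frames; B emits 30 × 14700 = 441000.
Difference = 63000/143 frames (≈ 440.5594); B is ahead of A.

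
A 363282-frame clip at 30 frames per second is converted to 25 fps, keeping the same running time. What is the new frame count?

302735 frames

Target frames = source frames × (target rate / source rate) = 363282 × (25)/(30) = 363282 × 5/6 = 302735.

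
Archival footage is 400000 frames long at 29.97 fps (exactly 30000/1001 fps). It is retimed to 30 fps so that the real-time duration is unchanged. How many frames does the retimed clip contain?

400400 frames

Target frames = source frames × (target rate / source rate) = 400000 × (30)/(30000/1001) = 400000 × 1001/1000 = 400400.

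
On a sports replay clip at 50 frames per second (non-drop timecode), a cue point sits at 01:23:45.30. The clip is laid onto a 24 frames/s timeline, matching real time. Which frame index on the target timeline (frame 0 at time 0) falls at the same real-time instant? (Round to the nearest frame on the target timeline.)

Source frame index: (1×3600 + 23×60 + 45) × 50 + 30 = 251280.
Real time: 251280 / (50) = 25128/5 s.
Target frame: (25128/5) × (24) = 603072/5 ≈ 120614.400 → 120614.

frame 120614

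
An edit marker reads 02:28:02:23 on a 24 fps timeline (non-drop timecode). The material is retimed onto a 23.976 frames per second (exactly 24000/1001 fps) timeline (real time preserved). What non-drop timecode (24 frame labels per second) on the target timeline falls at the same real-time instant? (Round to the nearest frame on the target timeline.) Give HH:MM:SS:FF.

02:27:54:02

Source frame index: (2×3600 + 28×60 + 2) × 24 + 23 = 213191.
Real time: 213191 / (24) = 213191/24 s.
Target frame: (213191/24) × (24000/1001) = 19381000/91 ≈ 212978.022 → 212978.
At 24 labels/s: frame 212978 → 02:27:54:02.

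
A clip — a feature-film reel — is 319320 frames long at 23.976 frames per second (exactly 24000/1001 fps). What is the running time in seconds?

Running time = 319320 / (24000/1001) = 13318.305 s.

13318.305 seconds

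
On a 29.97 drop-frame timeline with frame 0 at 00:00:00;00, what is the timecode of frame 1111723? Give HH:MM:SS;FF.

10:18:14;17

Ten DF minutes hold 17982 frames, so frame 1111723 lies in block 61 (frames 1096902–1114883) with 14821 frames into that block.
The block's first minute is 1800 frames and the rest 1798 each; 14821 frames reaches minute 8, so 61 × 18 + 8 × 2 = 1114 labels have been skipped so far.
Adding those back, label number 1111723 + 1114 = 1112837 at 30 labels/s is 37094 s + 17 f = 10 h 18 min 14 s frame 17, i.e. 10:18:14;17.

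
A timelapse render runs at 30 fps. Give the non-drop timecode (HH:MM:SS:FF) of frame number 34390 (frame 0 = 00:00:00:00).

00:19:06:10

34390 ÷ 30 = 1146 full seconds, remainder 10 frames.
1146 s = 0 h 19 min 6 s.
Timecode: 00:19:06:10.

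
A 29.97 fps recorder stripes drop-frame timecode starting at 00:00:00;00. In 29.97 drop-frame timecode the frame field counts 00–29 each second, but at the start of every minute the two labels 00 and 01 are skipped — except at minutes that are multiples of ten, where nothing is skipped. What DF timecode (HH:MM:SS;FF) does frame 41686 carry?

Each 10-minute DF block holds 10 × 60 × 30 − 9 × 2 = 17982 frames. 41686 ÷ 17982 → 2 full blocks, remainder 5722.
Within the partial block the first minute is 1800 frames and each further minute 1798, so 3 further minute boundaries passed. Total skipped labels = 18 × 2 + 2 × 3 = 42.
Non-drop label index = 41686 + 42 = 41728; at 30 labels/s that is 00:23:10:28, i.e. DF 00:23:10;28.

00:23:10;28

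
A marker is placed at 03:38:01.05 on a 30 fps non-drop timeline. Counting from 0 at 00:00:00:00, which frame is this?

Total seconds to the label: (3 × 3600 + 38 × 60 + 1) = 13081.
Frame index = 13081 × 30 + 5 = 392435.

frame 392435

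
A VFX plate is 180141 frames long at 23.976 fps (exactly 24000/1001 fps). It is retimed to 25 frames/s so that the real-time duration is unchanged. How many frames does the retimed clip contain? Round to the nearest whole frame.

187835 frames

Frames at target rate = 180141 × (25) / (24000/1001) = 60107047/320 ≈ 187834.522.
Nearest whole frame: 187835.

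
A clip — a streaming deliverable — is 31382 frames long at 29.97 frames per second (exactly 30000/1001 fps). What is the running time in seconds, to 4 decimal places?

Running time = 31382 × 1001/30000 = 15706691/15000 s ≈ 1047.1127 s.

1047.1127 seconds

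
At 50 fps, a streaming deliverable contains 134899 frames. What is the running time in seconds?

2697.98 seconds

Running time = 134899 / (50) = 2697.98 s.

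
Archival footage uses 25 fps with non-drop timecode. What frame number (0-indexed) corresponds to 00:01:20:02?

frame 2002

Total seconds to the label: (0 × 3600 + 1 × 60 + 20) = 80.
Frame index = 80 × 25 + 2 = 2002.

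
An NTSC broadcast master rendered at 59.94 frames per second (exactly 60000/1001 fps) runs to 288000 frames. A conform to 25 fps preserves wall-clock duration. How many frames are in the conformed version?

Target frames = source frames × (target rate / source rate) = 288000 × (25)/(60000/1001) = 288000 × 1001/2400 = 120120.

120120 frames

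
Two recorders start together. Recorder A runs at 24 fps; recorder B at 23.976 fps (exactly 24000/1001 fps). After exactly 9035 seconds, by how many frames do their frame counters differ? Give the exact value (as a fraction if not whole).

16680/77 frames

A emits 24 × 9035 = 216840 frames; B emits 24000/1001 × 9035 = 16680000/77.
Difference = 16680/77 frames (≈ 216.6234); B is behind A.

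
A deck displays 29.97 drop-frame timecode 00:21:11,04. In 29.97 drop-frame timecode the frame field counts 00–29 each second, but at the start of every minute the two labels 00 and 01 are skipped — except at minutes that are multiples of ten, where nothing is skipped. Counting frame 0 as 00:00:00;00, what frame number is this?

38096

Complete 10-minute blocks: 2, each 17982 frames → 35964.
Remaining 1 whole minute in the current block: 1800 + 0 × 1798 = 1800 frames.
Within the current minute: 11 × 30 + 4 − 2 = 332 (labels ;00/;01 skipped at this minute). Total = 35964 + 1800 + 332 = 38096.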